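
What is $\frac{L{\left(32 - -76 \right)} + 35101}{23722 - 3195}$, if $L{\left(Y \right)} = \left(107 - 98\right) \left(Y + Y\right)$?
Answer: $\frac{37045}{20527} \approx 1.8047$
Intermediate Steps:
$L{\left(Y \right)} = 18 Y$ ($L{\left(Y \right)} = 9 \cdot 2 Y = 18 Y$)
$\frac{L{\left(32 - -76 \right)} + 35101}{23722 - 3195} = \frac{18 \left(32 - -76\right) + 35101}{23722 - 3195} = \frac{18 \left(32 + 76\right) + 35101}{20527} = \left(18 \cdot 108 + 35101\right) \frac{1}{20527} = \left(1944 + 35101\right) \frac{1}{20527} = 37045 \cdot \frac{1}{20527} = \frac{37045}{20527}$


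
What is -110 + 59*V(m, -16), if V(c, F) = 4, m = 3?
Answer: 126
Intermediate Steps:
-110 + 59*V(m, -16) = -110 + 59*4 = -110 + 236 = 126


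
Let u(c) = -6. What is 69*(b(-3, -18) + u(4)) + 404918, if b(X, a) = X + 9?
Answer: 404918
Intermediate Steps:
b(X, a) = 9 + X
69*(b(-3, -18) + u(4)) + 404918 = 69*((9 - 3) - 6) + 404918 = 69*(6 - 6) + 404918 = 69*0 + 404918 = 0 + 404918 = 404918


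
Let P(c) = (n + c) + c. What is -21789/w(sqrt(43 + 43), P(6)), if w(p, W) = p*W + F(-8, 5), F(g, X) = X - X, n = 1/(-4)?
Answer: -43578*sqrt(86)/2021 ≈ -199.96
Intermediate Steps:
n = -1/4 ≈ -0.25000
F(g, X) = 0
P(c) = -1/4 + 2*c (P(c) = (-1/4 + c) + c = -1/4 + 2*c)
w(p, W) = W*p (w(p, W) = p*W + 0 = W*p + 0 = W*p)
-21789/w(sqrt(43 + 43), P(6)) = -21789*1/(sqrt(43 + 43)*(-1/4 + 2*6)) = -21789*sqrt(86)/(86*(-1/4 + 12)) = -21789*2*sqrt(86)/2021 = -43578*sqrt(86)/2021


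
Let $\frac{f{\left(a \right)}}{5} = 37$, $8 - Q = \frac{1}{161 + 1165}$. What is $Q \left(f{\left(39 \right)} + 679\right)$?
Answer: $\frac{1527408}{221} \approx 6911.4$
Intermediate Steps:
$Q = \frac{10607}{1326}$ ($Q = 8 - \frac{1}{161 + 1165} = 8 - \frac{1}{1326} = \frac{10607}{1326} \approx 7.9992$)
$f{\left(a \right)} = 185$ ($f{\left(a \right)} = 5 \cdot 37 = 185$)
$Q \left(f{\left(39 \right)} + 679\right) = \frac{10607 \left(185 + 679\right)}{1326} = \frac{10607}{1326} \cdot 864 = \frac{1527408}{221}$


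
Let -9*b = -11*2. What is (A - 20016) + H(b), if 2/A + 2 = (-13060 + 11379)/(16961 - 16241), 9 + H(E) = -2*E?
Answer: -562632509/28089 ≈ -20030.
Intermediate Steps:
b = 22/9 (b = -(-11)*2/9 = -⅑*(-22) = 22/9 ≈ 2.4444)
H(E) = -9 - 2*E
A = -1440/3121 (A = 2/(-2 + (-13060 + 11379)/(16961 - 16241)) = 2/(-2 - 1681/720) = 2/(-3121/720) = 2*(-720/3121) = -1440/3121 ≈ -0.46139)
(A - 20016) + H(b) = (-1440/3121 - 20016) + (-9 - 2*22/9) = -62471376/3121 + (-9 - 44/9) = -62471376/3121 - 125/9 = -562632509/28089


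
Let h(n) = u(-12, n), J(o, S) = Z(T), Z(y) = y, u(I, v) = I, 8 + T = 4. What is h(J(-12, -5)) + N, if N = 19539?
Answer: 19527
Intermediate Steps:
T = -4 (T = -8 + 4 = -4)
J(o, S) = -4
h(n) = -12
h(J(-12, -5)) + N = -12 + 19539 = 19527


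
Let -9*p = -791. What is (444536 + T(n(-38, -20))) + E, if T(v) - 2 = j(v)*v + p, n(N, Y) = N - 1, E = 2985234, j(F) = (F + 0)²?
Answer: 30334868/9 ≈ 3.3705e+6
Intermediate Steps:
p = 791/9 (p = -⅑*(-791) = 791/9 ≈ 87.889)
j(F) = F²
n(N, Y) = -1 + N
T(v) = 809/9 + v³ (T(v) = 2 + (v²*v + 791/9) = 2 + (v³ + 791/9) = 2 + (791/9 + v³) = 809/9 + v³)
(444536 + T(n(-38, -20))) + E = (444536 + (809/9 + (-1 - 38)³)) + 2985234 = (444536 + (809/9 + (-39)³)) + 2985234 = (444536 + (809/9 - 59319)) + 2985234 = (444536 - 533062/9) + 2985234 = 3467762/9 + 2985234 = 30334868/9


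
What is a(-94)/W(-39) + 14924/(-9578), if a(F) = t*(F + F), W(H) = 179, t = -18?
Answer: 14870278/857231 ≈ 17.347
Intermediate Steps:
a(F) = -36*F (a(F) = -18*(F + F) = -36*F)
a(-94)/W(-39) + 14924/(-9578) = -36*(-94)/179 + 14924/(-9578) = 3384*(1/179) + 14924*(-1/9578) = 3384/179 - 7462/4789 = 14870278/857231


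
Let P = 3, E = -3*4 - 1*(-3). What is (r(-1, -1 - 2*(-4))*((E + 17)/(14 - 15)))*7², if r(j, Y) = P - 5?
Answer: 784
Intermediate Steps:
E = -9 (E = -12 + 3 = -9)
r(j, Y) = -2 (r(j, Y) = 3 - 5 = -2)
(r(-1, -1 - 2*(-4))*((E + 17)/(14 - 15)))*7² = -2*(-9 + 17)/(14 - 15)*7² = -16/(-1)*49 = -16*(-1)*49 = -2*(-8)*49 = 16*49 = 784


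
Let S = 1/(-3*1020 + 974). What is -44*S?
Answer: 22/1043 ≈ 0.021093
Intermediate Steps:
S = -1/2086 (S = 1/(-3060 + 974) = 1/(-2086) = -1/2086 ≈ -0.00047939)
-44*S = -44*(-1/2086) = 22/1043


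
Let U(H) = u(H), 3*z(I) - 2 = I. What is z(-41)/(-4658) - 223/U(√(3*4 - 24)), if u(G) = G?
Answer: 13/4658 + 223*I*√3/6 ≈ 0.0027909 + 64.375*I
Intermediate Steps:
z(I) = ⅔ + I/3
U(H) = H
z(-41)/(-4658) - 223/U(√(3*4 - 24)) = (⅔ + (⅓)*(-41))/(-4658) - 223/√(3*4 - 24) = (⅔ - 41/3)*(-1/4658) - 223/√(12 - 24) = -13*(-1/4658) - 223*(-I*√3/6) = 13/4658 - 223*(-I*√3/6) = 13/4658 - (-223)*I*√3/6 = 13/4658 + 223*I*√3/6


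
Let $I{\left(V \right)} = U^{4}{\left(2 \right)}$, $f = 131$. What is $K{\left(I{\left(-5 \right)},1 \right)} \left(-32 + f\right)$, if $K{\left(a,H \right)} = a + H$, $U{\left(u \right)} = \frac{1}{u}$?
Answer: $\frac{1683}{16} \approx 105.19$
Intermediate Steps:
$I{\left(V \right)} = \frac{1}{16}$ ($I{\left(V \right)} = \left(\frac{1}{2}\right)^{4} = \frac{1}{16}$)
$K{\left(a,H \right)} = H + a$
$K{\left(I{\left(-5 \right)},1 \right)} \left(-32 + f\right) = \left(1 + \frac{1}{16}\right) \left(-32 + 131\right) = \frac{17}{16} \cdot 99 = \frac{1683}{16}$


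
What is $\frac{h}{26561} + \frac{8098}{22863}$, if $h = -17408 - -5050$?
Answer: $- \frac{67449976}{607264143} \approx -0.11107$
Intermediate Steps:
$h = -12358$ ($h = -17408 + 5050 = -12358$)
$\frac{h}{26561} + \frac{8098}{22863} = - \frac{12358}{26561} + \frac{8098}{22863} = - \frac{67449976}{607264143}$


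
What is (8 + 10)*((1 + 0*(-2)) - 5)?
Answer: -72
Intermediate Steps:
(8 + 10)*((1 + 0*(-2)) - 5) = 18*((1 + 0) - 5) = 18*(1 - 5) = 18*(-4) = -72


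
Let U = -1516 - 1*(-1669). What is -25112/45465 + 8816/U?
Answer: 132325768/2318715 ≈ 57.069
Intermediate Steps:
U = 153 (U = -1516 + 1669 = 153)
-25112/45465 + 8816/U = -25112/45465 + 8816/153 = 132325768/2318715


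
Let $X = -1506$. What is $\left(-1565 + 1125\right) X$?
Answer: $662640$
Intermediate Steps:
$\left(-1565 + 1125\right) X = \left(-1565 + 1125\right) \left(-1506\right) = \left(-440\right) \left(-1506\right) = 662640$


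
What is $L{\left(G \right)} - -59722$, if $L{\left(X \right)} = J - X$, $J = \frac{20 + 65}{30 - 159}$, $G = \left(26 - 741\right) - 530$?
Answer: $\frac{7864658}{129} \approx 60966.0$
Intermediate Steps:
$G = -1245$ ($G = -715 - 530 = -1245$)
$J = - \frac{85}{129}$ ($J = \frac{85}{-129} = 85 \left(- \frac{1}{129}\right) = - \frac{85}{129} \approx -0.65891$)
$L{\left(X \right)} = - \frac{85}{129} - X$
$L{\left(G \right)} - -59722 = \left(- \frac{85}{129} - -1245\right) - -59722 = \left(- \frac{85}{129} + 1245\right) + 59722 = \frac{160520}{129} + 59722 = \frac{7864658}{129}$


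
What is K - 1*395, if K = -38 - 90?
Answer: -523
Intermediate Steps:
K = -128
K - 1*395 = -128 - 1*395 = -128 - 395 = -523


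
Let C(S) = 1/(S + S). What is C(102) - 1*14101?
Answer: -2876603/204 ≈ -14101.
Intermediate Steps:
C(S) = 1/(2*S)
C(102) - 1*14101 = (½)/102 - 1*14101 = (½)*(1/102) - 14101 = 1/204 - 14101 = -2876603/204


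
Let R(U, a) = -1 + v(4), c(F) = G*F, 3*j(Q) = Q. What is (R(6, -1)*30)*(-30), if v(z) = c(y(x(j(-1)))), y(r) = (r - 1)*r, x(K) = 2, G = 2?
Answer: -2700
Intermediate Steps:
j(Q) = Q/3
y(r) = r*(-1 + r) (y(r) = (-1 + r)*r = r*(-1 + r))
c(F) = 2*F
v(z) = 4 (v(z) = 2*(2*(-1 + 2)) = 2*(2*1) = 2*2 = 4)
R(U, a) = 3 (R(U, a) = -1 + 4 = 3)
(R(6, -1)*30)*(-30) = (3*30)*(-30) = 90*(-30) = -2700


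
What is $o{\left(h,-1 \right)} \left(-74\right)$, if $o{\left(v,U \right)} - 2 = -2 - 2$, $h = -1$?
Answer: $148$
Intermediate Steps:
$o{\left(v,U \right)} = -2$ ($o{\left(v,U \right)} = 2 - 4 = -2$)
$o{\left(h,-1 \right)} \left(-74\right) = \left(-2\right) \left(-74\right) = 148$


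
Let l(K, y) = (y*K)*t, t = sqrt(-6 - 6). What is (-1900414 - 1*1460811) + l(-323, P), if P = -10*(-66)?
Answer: -3361225 - 426360*I*sqrt(3) ≈ -3.3612e+6 - 7.3848e+5*I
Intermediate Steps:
P = 660
t = 2*I*sqrt(3) (t = sqrt(-12) = 2*I*sqrt(3) ≈ 3.4641*I)
l(K, y) = 2*I*K*y*sqrt(3) (l(K, y) = (y*K)*(2*I*sqrt(3)) = (K*y)*(2*I*sqrt(3)) = 2*I*K*y*sqrt(3))
(-1900414 - 1*1460811) + l(-323, P) = (-1900414 - 1*1460811) + 2*I*(-323)*660*sqrt(3) = (-1900414 - 1460811) - 426360*I*sqrt(3) = -3361225 - 426360*I*sqrt(3)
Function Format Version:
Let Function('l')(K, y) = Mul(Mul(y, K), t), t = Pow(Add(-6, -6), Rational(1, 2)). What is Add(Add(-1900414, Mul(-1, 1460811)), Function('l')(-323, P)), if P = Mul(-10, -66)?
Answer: Add(-3361225, Mul(-426360, I, Pow(3, Rational(1, 2)))) ≈ Add(-3.3612e+6, Mul(-7.3848e+5, I))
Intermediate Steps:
P = 660
t = Mul(2, I, Pow(3, Rational(1, 2))) (t = Pow(-12, Rational(1, 2)) = Mul(2, I, Pow(3, Rational(1, 2))) ≈ Mul(3.4641, I))
Function('l')(K, y) = Mul(2, I, K, y, Pow(3, Rational(1, 2))) (Function('l')(K, y) = Mul(Mul(y, K), Mul(2, I, Pow(3, Rational(1, 2)))) = Mul(Mul(K, y), Mul(2, I, Pow(3, Rational(1, 2)))) = Mul(2, I, K, y, Pow(3, Rational(1, 2))))
Add(Add(-1900414, Mul(-1, 1460811)), Function('l')(-323, P)) = Add(Add(-1900414, Mul(-1, 1460811)), Mul(2, I, -323, 660, Pow(3, Rational(1, 2)))) = Add(Add(-1900414, -1460811), Mul(-426360, I, Pow(3, Rational(1, 2)))) = Add(-3361225, Mul(-426360, I, Pow(3, Rational(1, 2))))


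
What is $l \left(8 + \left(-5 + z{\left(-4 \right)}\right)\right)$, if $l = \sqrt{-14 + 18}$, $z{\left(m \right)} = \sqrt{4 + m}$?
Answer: $6$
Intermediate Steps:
$l = 2$ ($l = \sqrt{4} = 2$)
$l \left(8 + \left(-5 + z{\left(-4 \right)}\right)\right) = 2 \left(8 - \left(5 - \sqrt{4 - 4}\right)\right) = 2 \left(8 - \left(5 - \sqrt{0}\right)\right) = 2 \left(8 + \left(-5 + 0\right)\right) = 2 \left(8 - 5\right) = 2 \cdot 3 = 6$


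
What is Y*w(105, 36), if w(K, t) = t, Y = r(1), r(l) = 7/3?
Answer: 84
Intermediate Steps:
r(l) = 7/3 (r(l) = 7*(⅓) = 7/3)
Y = 7/3 ≈ 2.3333
Y*w(105, 36) = (7/3)*36 = 84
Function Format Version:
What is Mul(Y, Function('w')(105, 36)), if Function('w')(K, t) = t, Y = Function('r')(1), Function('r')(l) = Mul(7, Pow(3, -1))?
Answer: 84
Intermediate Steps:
Function('r')(l) = Rational(7, 3) (Function('r')(l) = Mul(7, Rational(1, 3)) = Rational(7, 3))
Y = Rational(7, 3) ≈ 2.3333
Mul(Y, Function('w')(105, 36)) = Mul(Rational(7, 3), 36) = 84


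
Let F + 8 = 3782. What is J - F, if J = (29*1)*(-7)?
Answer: -3977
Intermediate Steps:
J = -203 (J = 29*(-7) = -203)
F = 3774 (F = -8 + 3782 = 3774)
J - F = -203 - 1*3774 = -203 - 3774 = -3977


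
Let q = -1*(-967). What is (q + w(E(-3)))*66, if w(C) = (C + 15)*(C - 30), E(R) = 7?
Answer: 30426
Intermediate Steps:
w(C) = (-30 + C)*(15 + C) (w(C) = (15 + C)*(-30 + C) = (-30 + C)*(15 + C))
q = 967
(q + w(E(-3)))*66 = (967 + (-450 + 7² - 15*7))*66 = (967 + (-450 + 49 - 105))*66 = (967 - 506)*66 = 461*66 = 30426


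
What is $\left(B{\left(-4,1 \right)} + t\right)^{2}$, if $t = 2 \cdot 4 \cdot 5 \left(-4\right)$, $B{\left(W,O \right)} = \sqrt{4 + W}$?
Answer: $25600$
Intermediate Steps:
$t = -160$ ($t = 8 \left(-20\right) = -160$)
$\left(B{\left(-4,1 \right)} + t\right)^{2} = \left(\sqrt{4 - 4} - 160\right)^{2} = \left(\sqrt{0} - 160\right)^{2} = \left(0 - 160\right)^{2} = \left(-160\right)^{2} = 25600$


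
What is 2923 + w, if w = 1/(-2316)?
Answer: 6769667/2316 ≈ 2923.0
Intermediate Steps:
w = -1/2316 ≈ -0.00043178
2923 + w = 2923 - 1/2316 = 6769667/2316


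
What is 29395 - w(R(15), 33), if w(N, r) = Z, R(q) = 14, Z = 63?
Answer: 29332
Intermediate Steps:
w(N, r) = 63
29395 - w(R(15), 33) = 29395 - 1*63 = 29395 - 63 = 29332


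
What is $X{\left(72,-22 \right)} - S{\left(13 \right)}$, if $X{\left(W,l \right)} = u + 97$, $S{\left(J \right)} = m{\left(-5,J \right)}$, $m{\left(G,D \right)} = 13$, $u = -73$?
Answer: $11$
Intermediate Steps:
$S{\left(J \right)} = 13$
$X{\left(W,l \right)} = 24$ ($X{\left(W,l \right)} = -73 + 97 = 24$)
$X{\left(72,-22 \right)} - S{\left(13 \right)} = 24 - 13 = 11$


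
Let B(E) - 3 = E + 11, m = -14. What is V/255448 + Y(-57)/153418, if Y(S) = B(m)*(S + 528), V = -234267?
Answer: -234267/255448 ≈ -0.91708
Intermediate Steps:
B(E) = 14 + E (B(E) = 3 + (E + 11) = 3 + (11 + E) = 14 + E)
Y(S) = 0 (Y(S) = (14 - 14)*(S + 528) = 0*(528 + S) = 0)
V/255448 + Y(-57)/153418 = -234267/255448 + 0/153418 = -234267*1/255448 + 0*(1/153418) = -234267/255448 + 0 = -234267/255448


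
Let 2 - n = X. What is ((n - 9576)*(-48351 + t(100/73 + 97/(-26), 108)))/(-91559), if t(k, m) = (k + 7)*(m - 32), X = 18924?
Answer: -1298098405482/86889491 ≈ -14940.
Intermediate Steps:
n = -18922 (n = 2 - 1*18924 = 2 - 18924 = -18922)
t(k, m) = (-32 + m)*(7 + k) (t(k, m) = (7 + k)*(-32 + m) = (-32 + m)*(7 + k))
((n - 9576)*(-48351 + t(100/73 + 97/(-26), 108)))/(-91559) = ((-18922 - 9576)*(-48351 + (-224 - 32*(100/73 + 97/(-26)) + 7*108 + (100/73 + 97/(-26))*108)))/(-91559) = -28498*(-48351 + (-224 - 32*(100*(1/73) + 97*(-1/26)) + 756 + (100*(1/73) + 97*(-1/26))*108))*(-1/91559) = -28498*(-48351 + (-224 - 32*(100/73 - 97/26) + 756 + (100/73 - 97/26)*108))*(-1/91559) = -28498*(-48351 + (-224 - 32*(-4481/1898) + 756 - 4481/1898*108))*(-1/91559) = -28498*(-48351 + (-224 + 71696/949 + 756 - 241974/949))*(-1/91559) = -28498*(-48351 + 334590/949)*(-1/91559) = -28498*(-45550509/949)*(-1/91559) = (1298098405482/949)*(-1/91559) = -1298098405482/86889491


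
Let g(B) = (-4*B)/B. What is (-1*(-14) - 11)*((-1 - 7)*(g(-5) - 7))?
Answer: 264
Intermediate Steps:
g(B) = -4
(-1*(-14) - 11)*((-1 - 7)*(g(-5) - 7)) = (-1*(-14) - 11)*((-1 - 7)*(-4 - 7)) = (14 - 11)*(-8*(-11)) = 3*88 = 264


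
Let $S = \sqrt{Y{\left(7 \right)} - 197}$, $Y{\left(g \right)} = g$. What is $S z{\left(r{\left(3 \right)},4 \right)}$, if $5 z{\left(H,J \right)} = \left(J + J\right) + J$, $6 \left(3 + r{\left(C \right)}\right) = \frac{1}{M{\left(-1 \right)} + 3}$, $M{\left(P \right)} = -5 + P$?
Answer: $\frac{12 i \sqrt{190}}{5} \approx 33.082 i$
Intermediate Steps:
$r{\left(C \right)} = - \frac{55}{18}$ ($r{\left(C \right)} = -3 + \frac{1}{6 \left(\left(-5 - 1\right) + 3\right)} = -3 + \frac{1}{6 \left(-6 + 3\right)} = -3 + \frac{1}{6 \left(-3\right)} = -3 + \frac{1}{6} \left(- \frac{1}{3}\right) = -3 - \frac{1}{18} = - \frac{55}{18}$)
$z{\left(H,J \right)} = \frac{3 J}{5}$ ($z{\left(H,J \right)} = \frac{\left(J + J\right) + J}{5} = \frac{2 J + J}{5} = \frac{3 J}{5}$)
$S = i \sqrt{190}$ ($S = \sqrt{7 - 197} = \sqrt{-190} = i \sqrt{190} \approx 13.784 i$)
$S z{\left(r{\left(3 \right)},4 \right)} = i \sqrt{190} \cdot \frac{3}{5} \cdot 4 = i \sqrt{190} \cdot \frac{12}{5} = \frac{12 i \sqrt{190}}{5}$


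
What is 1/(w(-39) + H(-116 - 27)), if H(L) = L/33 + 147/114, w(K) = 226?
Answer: 114/25417 ≈ 0.0044852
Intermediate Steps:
H(L) = 49/38 + L/33 (H(L) = L*(1/33) + 147*(1/114) = L/33 + 49/38 = 49/38 + L/33)
1/(w(-39) + H(-116 - 27)) = 1/(226 + (49/38 + (-116 - 27)/33)) = 1/(226 + (49/38 + (1/33)*(-143))) = 1/(226 + (49/38 - 13/3)) = 1/(226 - 347/114) = 1/(25417/114) = 114/25417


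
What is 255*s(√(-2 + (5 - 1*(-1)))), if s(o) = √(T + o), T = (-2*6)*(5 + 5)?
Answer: 255*I*√118 ≈ 2770.0*I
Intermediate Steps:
T = -120 (T = -12*10 = -120)
s(o) = √(-120 + o)
255*s(√(-2 + (5 - 1*(-1)))) = 255*√(-120 + √(-2 + (5 - 1*(-1)))) = 255*√(-120 + √(-2 + (5 + 1))) = 255*√(-120 + √(-2 + 6)) = 255*√(-120 + √4) = 255*√(-120 + 2) = 255*√(-118) = 255*(I*√118) = 255*I*√118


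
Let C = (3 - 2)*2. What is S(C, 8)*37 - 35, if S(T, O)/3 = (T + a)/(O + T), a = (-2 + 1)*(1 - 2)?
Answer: -17/10 ≈ -1.7000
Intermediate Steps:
a = 1 (a = -1*(-1) = 1)
C = 2 (C = 1*2 = 2)
S(T, O) = 3*(1 + T)/(O + T) (S(T, O) = 3*((T + 1)/(O + T)) = 3*((1 + T)/(O + T)) = 3*(1 + T)/(O + T))
S(C, 8)*37 - 35 = (3*(1 + 2)/(8 + 2))*37 - 35 = (3*3/10)*37 - 35 = (3*(⅒)*3)*37 - 35 = (9/10)*37 - 35 = 333/10 - 35 = -17/10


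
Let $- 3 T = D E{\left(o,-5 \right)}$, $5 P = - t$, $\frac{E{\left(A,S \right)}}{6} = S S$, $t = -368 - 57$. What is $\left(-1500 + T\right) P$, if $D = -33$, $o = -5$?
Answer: $12750$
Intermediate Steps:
$t = -425$ ($t = -368 - 57 = -425$)
$E{\left(A,S \right)} = 6 S^{2}$ ($E{\left(A,S \right)} = 6 S S = 6 S^{2}$)
$P = 85$ ($P = \frac{\left(-1\right) \left(-425\right)}{5} = \frac{1}{5} \cdot 425 = 85$)
$T = 1650$ ($T = - \frac{\left(-33\right) 6 \left(-5\right)^{2}}{3} = - \frac{\left(-33\right) 6 \cdot 25}{3} = - \frac{\left(-33\right) 150}{3} = \left(- \frac{1}{3}\right) \left(-4950\right) = 1650$)
$\left(-1500 + T\right) P = \left(-1500 + 1650\right) 85 = 150 \cdot 85 = 12750$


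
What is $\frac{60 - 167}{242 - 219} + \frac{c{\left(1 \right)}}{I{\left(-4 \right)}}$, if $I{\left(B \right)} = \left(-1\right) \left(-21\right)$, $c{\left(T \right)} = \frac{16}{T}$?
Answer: $- \frac{1879}{483} \approx -3.8903$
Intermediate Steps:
$I{\left(B \right)} = 21$
$\frac{60 - 167}{242 - 219} + \frac{c{\left(1 \right)}}{I{\left(-4 \right)}} = \frac{60 - 167}{242 - 219} + \frac{16 \cdot 1^{-1}}{21} = \frac{60 - 167}{242 - 219} + 16 \cdot 1 \cdot \frac{1}{21} = - \frac{107}{23} + 16 \cdot \frac{1}{21} = \left(-107\right) \frac{1}{23} + \frac{16}{21} = - \frac{107}{23} + \frac{16}{21} = - \frac{1879}{483}$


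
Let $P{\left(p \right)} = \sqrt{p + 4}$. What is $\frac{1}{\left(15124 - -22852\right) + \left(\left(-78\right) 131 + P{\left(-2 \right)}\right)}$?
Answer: $\frac{13879}{385253281} - \frac{\sqrt{2}}{770506562} \approx 3.6024 \cdot 10^{-5}$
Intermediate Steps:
$P{\left(p \right)} = \sqrt{4 + p}$
$\frac{1}{\left(15124 - -22852\right) + \left(\left(-78\right) 131 + P{\left(-2 \right)}\right)} = \frac{1}{\left(15124 - -22852\right) + \left(\left(-78\right) 131 + \sqrt{4 - 2}\right)} = \frac{1}{\left(15124 + 22852\right) - \left(10218 - \sqrt{2}\right)} = \frac{1}{37976 - \left(10218 - \sqrt{2}\right)} = \frac{1}{27758 + \sqrt{2}}$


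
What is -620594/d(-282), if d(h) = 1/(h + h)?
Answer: 350015016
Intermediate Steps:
d(h) = 1/(2*h)
-620594/d(-282) = -620594/((½)/(-282)) = -620594/((½)*(-1/282)) = -620594/(-1/564) = -620594*(-564) = 350015016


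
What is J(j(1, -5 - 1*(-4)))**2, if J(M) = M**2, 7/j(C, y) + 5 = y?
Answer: 2401/1296 ≈ 1.8526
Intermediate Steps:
j(C, y) = 7/(-5 + y)
J(j(1, -5 - 1*(-4)))**2 = ((7/(-5 + (-5 - 1*(-4))))**2)**2 = ((7/(-5 + (-5 + 4)))**2)**2 = ((7/(-5 - 1))**2)**2 = ((7/(-6))**2)**2 = ((7*(-1/6))**2)**2 = ((-7/6)**2)**2 = (49/36)**2 = 2401/1296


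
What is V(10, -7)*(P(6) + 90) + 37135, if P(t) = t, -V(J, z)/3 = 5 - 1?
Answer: 35983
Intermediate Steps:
V(J, z) = -12 (V(J, z) = -3*(5 - 1) = -3*4 = -12)
V(10, -7)*(P(6) + 90) + 37135 = -12*(6 + 90) + 37135 = -12*96 + 37135 = -1152 + 37135 = 35983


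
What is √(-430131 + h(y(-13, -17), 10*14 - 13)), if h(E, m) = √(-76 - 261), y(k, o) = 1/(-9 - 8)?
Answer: √(-430131 + I*√337) ≈ 0.01 + 655.84*I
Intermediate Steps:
y(k, o) = -1/17 (y(k, o) = 1/(-17) = -1/17)
h(E, m) = I*√337 (h(E, m) = √(-337) = I*√337)
√(-430131 + h(y(-13, -17), 10*14 - 13)) = √(-430131 + I*√337)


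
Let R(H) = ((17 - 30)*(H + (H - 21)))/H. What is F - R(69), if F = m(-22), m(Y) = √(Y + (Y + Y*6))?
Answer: 507/23 + 4*I*√11 ≈ 22.043 + 13.266*I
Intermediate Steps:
m(Y) = 2*√2*√Y (m(Y) = √(Y + (Y + 6*Y)) = √(Y + 7*Y) = √(8*Y) = 2*√2*√Y)
R(H) = (273 - 26*H)/H (R(H) = (-13*(H + (-21 + H)))/H = (-13*(-21 + 2*H))/H = (273 - 26*H)/H)
F = 4*I*√11 (F = 2*√2*√(-22) = 2*√2*(I*√22) = 4*I*√11 ≈ 13.266*I)
F - R(69) = 4*I*√11 - (-26 + 273/69) = 4*I*√11 - (-26 + 273*(1/69)) = 4*I*√11 - (-26 + 91/23) = 4*I*√11 - 1*(-507/23) = 4*I*√11 + 507/23 = 507/23 + 4*I*√11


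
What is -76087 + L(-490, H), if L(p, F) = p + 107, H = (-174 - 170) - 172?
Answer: -76470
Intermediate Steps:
H = -516 (H = -344 - 172 = -516)
L(p, F) = 107 + p
-76087 + L(-490, H) = -76087 + (107 - 490) = -76087 - 383 = -76470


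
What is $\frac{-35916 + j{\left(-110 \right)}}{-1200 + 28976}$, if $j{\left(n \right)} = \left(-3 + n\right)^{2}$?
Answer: $- \frac{23147}{27776} \approx -0.83335$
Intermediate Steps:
$\frac{-35916 + j{\left(-110 \right)}}{-1200 + 28976} = \frac{-35916 + \left(-3 - 110\right)^{2}}{-1200 + 28976} = \frac{-35916 + \left(-113\right)^{2}}{27776} = \left(-35916 + 12769\right) \frac{1}{27776} = \left(-23147\right) \frac{1}{27776} = - \frac{23147}{27776}$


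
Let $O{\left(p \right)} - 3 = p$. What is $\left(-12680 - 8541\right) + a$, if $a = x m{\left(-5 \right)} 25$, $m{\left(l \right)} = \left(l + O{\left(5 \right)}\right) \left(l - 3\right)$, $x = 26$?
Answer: $-36821$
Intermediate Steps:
$O{\left(p \right)} = 3 + p$
$m{\left(l \right)} = \left(-3 + l\right) \left(8 + l\right)$ ($m{\left(l \right)} = \left(l + \left(3 + 5\right)\right) \left(l - 3\right) = \left(l + 8\right) \left(-3 + l\right) = \left(8 + l\right) \left(-3 + l\right) = \left(-3 + l\right) \left(8 + l\right)$)
$a = -15600$ ($a = 26 \left(-24 + \left(-5\right)^{2} + 5 \left(-5\right)\right) 25 = 26 \left(-24 + 25 - 25\right) 25 = 26 \left(-24\right) 25 = \left(-624\right) 25 = -15600$)
$\left(-12680 - 8541\right) + a = \left(-12680 - 8541\right) - 15600 = -21221 - 15600 = -36821$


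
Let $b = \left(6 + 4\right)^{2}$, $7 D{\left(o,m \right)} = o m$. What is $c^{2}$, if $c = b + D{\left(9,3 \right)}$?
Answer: $\frac{528529}{49} \approx 10786.0$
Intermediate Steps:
$D{\left(o,m \right)} = \frac{m o}{7}$ ($D{\left(o,m \right)} = \frac{o m}{7} = \frac{m o}{7}$)
$b = 100$ ($b = 10^{2} = 100$)
$c = \frac{727}{7}$ ($c = 100 + \frac{1}{7} \cdot 3 \cdot 9 = 100 + \frac{27}{7} = \frac{727}{7} \approx 103.86$)
$c^{2} = \left(\frac{727}{7}\right)^{2} = \frac{528529}{49}$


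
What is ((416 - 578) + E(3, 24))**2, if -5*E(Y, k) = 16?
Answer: 682276/25 ≈ 27291.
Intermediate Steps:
E(Y, k) = -16/5 (E(Y, k) = -1/5*16 = -16/5)
((416 - 578) + E(3, 24))**2 = ((416 - 578) - 16/5)**2 = (-162 - 16/5)**2 = (-826/5)**2 = 682276/25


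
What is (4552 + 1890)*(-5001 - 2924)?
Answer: -51052850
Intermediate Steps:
(4552 + 1890)*(-5001 - 2924) = 6442*(-7925) = -51052850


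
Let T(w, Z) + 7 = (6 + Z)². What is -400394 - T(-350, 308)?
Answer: -498983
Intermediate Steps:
T(w, Z) = -7 + (6 + Z)²
-400394 - T(-350, 308) = -400394 - (-7 + (6 + 308)²) = -400394 - (-7 + 314²) = -400394 - (-7 + 98596) = -400394 - 1*98589 = -400394 - 98589 = -498983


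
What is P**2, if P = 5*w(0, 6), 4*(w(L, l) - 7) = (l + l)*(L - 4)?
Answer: 625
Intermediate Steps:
w(L, l) = 7 + l*(-4 + L)/2 (w(L, l) = 7 + ((l + l)*(L - 4))/4 = 7 + ((2*l)*(-4 + L))/4 = 7 + (2*l*(-4 + L))/4 = 7 + l*(-4 + L)/2)
P = -25 (P = 5*(7 - 2*6 + (1/2)*0*6) = 5*(7 - 12 + 0) = 5*(-5) = -25)
P**2 = (-25)**2 = 625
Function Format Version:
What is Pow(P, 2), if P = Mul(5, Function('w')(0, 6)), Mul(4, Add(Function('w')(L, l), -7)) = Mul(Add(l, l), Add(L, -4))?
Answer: 625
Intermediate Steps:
Function('w')(L, l) = Add(7, Mul(Rational(1, 2), l, Add(-4, L))) (Function('w')(L, l) = Add(7, Mul(Rational(1, 4), Mul(Add(l, l), Add(L, -4)))) = Add(7, Mul(Rational(1, 4), Mul(Mul(2, l), Add(-4, L)))) = Add(7, Mul(Rational(1, 4), Mul(2, l, Add(-4, L)))) = Add(7, Mul(Rational(1, 2), l, Add(-4, L))))
P = -25 (P = Mul(5, Add(7, Mul(-2, 6), Mul(Rational(1, 2), 0, 6))) = Mul(5, Add(7, -12, 0)) = Mul(5, -5) = -25)
Pow(P, 2) = Pow(-25, 2) = 625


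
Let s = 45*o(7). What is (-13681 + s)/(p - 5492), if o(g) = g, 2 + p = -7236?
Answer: 6683/6365 ≈ 1.0500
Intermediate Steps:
p = -7238 (p = -2 - 7236 = -7238)
s = 315 (s = 45*7 = 315)
(-13681 + s)/(p - 5492) = (-13681 + 315)/(-7238 - 5492) = -13366/(-12730) = -13366*(-1/12730) = 6683/6365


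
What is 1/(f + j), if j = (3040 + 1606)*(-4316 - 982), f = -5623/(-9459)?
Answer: -9459/232828625549 ≈ -4.0626e-8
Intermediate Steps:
f = 5623/9459 (f = -5623*(-1/9459) = 5623/9459 ≈ 0.59446)
j = -24614508 (j = 4646*(-5298) = -24614508)
1/(f + j) = 1/(5623/9459 - 24614508) = 1/(-232828625549/9459) = -9459/232828625549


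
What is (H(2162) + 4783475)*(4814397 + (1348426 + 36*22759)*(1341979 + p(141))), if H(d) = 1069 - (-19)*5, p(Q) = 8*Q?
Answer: 13930596129770968433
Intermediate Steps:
H(d) = 1164 (H(d) = 1069 - 1*(-95) = 1069 + 95 = 1164)
(H(2162) + 4783475)*(4814397 + (1348426 + 36*22759)*(1341979 + p(141))) = (1164 + 4783475)*(4814397 + (1348426 + 36*22759)*(1341979 + 8*141)) = 4784639*(4814397 + (1348426 + 819324)*(1341979 + 1128)) = 4784639*(4814397 + 2167750*1343107) = 4784639*(4814397 + 2911520199250) = 4784639*2911525013647 = 13930596129770968433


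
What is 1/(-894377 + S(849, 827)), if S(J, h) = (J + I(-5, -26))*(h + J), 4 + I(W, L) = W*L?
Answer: 1/739723 ≈ 1.3519e-6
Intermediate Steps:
I(W, L) = -4 + L*W (I(W, L) = -4 + W*L = -4 + L*W)
S(J, h) = (126 + J)*(J + h) (S(J, h) = (J + (-4 - 26*(-5)))*(h + J) = (J + (-4 + 130))*(J + h) = (J + 126)*(J + h) = (126 + J)*(J + h))
1/(-894377 + S(849, 827)) = 1/(-894377 + (849² + 126*849 + 126*827 + 849*827)) = 1/(-894377 + (720801 + 106974 + 104202 + 702123)) = 1/(-894377 + 1634100) = 1/739723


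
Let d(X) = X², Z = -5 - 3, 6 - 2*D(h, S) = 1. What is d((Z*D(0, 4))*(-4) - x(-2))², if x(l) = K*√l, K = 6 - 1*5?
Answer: (80 - I*√2)⁴ ≈ 4.0883e+7 - 2.8954e+6*I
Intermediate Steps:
D(h, S) = 5/2 (D(h, S) = 3 - ½*1 = 3 - ½ = 5/2)
K = 1 (K = 6 - 5 = 1)
Z = -8
x(l) = √l (x(l) = 1*√l = √l)
d((Z*D(0, 4))*(-4) - x(-2))² = ((-8*5/2*(-4) - √(-2))²)² = ((-20*(-4) - I*√2)²)² = ((80 - I*√2)²)² = (80 - I*√2)⁴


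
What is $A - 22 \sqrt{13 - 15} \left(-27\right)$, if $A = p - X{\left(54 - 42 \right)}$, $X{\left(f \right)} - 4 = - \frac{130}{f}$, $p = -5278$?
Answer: $- \frac{31627}{6} + 594 i \sqrt{2} \approx -5271.2 + 840.04 i$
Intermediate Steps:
$X{\left(f \right)} = 4 - \frac{130}{f}$
$A = - \frac{31627}{6}$ ($A = -5278 - \left(4 - \frac{130}{54 - 42}\right) = -5278 - \left(4 - \frac{130}{12}\right) = -5278 - \left(4 - \frac{65}{6}\right) = -5278 - - \frac{41}{6} = -5278 + \frac{41}{6} = - \frac{31627}{6} \approx -5271.2$)
$A - 22 \sqrt{13 - 15} \left(-27\right) = - \frac{31627}{6} - 22 \sqrt{13 - 15} \left(-27\right) = - \frac{31627}{6} - 22 \sqrt{-2} \left(-27\right) = - \frac{31627}{6} - 22 i \sqrt{2} \left(-27\right) = - \frac{31627}{6} - - 594 i \sqrt{2} = - \frac{31627}{6} + 594 i \sqrt{2}$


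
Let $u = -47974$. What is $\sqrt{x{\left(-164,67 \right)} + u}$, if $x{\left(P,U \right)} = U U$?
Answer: $i \sqrt{43485} \approx 208.53 i$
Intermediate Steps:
$x{\left(P,U \right)} = U^{2}$
$\sqrt{x{\left(-164,67 \right)} + u} = \sqrt{67^{2} - 47974} = \sqrt{4489 - 47974} = \sqrt{-43485} = i \sqrt{43485}$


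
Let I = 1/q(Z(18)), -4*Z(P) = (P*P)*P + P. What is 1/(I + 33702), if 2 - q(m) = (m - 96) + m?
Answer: 3023/101881147 ≈ 2.9672e-5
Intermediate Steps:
Z(P) = -P/4 - P³/4 (Z(P) = -((P*P)*P + P)/4 = -(P²*P + P)/4 = -(P³ + P)/4 = -(P + P³)/4 = -P/4 - P³/4)
q(m) = 98 - 2*m (q(m) = 2 - ((m - 96) + m) = 2 - ((-96 + m) + m) = 2 - (-96 + 2*m) = 2 + (96 - 2*m) = 98 - 2*m)
I = 1/3023 (I = 1/(98 - (-1)*18*(1 + 18²)/2) = 1/(98 - (-1)*18*(1 + 324)/2) = 1/(98 - (-1)*18*325/2) = 1/(98 - 2*(-2925/2)) = 1/(98 + 2925) = 1/3023 ≈ 0.00033080)
1/(I + 33702) = 1/(1/3023 + 33702) = 1/(101881147/3023) = 3023/101881147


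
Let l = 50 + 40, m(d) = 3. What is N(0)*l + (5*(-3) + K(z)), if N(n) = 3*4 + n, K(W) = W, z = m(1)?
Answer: 1068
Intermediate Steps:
z = 3
l = 90
N(n) = 12 + n
N(0)*l + (5*(-3) + K(z)) = (12 + 0)*90 + (5*(-3) + 3) = 12*90 + (-15 + 3) = 1080 - 12 = 1068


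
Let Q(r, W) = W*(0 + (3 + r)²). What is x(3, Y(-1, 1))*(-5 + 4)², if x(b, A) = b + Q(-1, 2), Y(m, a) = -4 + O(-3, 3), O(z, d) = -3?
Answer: 11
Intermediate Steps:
Q(r, W) = W*(3 + r)²
Y(m, a) = -7 (Y(m, a) = -4 - 3 = -7)
x(b, A) = 8 + b (x(b, A) = b + 2*(3 - 1)² = b + 2*2² = b + 2*4 = b + 8 = 8 + b)
x(3, Y(-1, 1))*(-5 + 4)² = (8 + 3)*(-5 + 4)² = 11*(-1)² = 11*1 = 11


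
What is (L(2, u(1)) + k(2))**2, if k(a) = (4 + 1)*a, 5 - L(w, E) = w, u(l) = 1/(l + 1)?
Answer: 169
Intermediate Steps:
u(l) = 1/(1 + l)
L(w, E) = 5 - w
k(a) = 5*a
(L(2, u(1)) + k(2))**2 = ((5 - 1*2) + 5*2)**2 = ((5 - 2) + 10)**2 = (3 + 10)**2 = 13**2 = 169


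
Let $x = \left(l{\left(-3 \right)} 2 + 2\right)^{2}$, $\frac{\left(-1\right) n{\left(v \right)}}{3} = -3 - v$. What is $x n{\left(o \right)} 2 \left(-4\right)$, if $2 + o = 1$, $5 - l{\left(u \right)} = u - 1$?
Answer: $-19200$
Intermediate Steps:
$l{\left(u \right)} = 6 - u$ ($l{\left(u \right)} = 5 - \left(u - 1\right) = 5 - \left(-1 + u\right) = 6 - u$)
$o = -1$ ($o = -2 + 1 = -1$)
$n{\left(v \right)} = 9 + 3 v$ ($n{\left(v \right)} = - 3 \left(-3 - v\right) = 9 + 3 v$)
$x = 400$ ($x = \left(\left(6 - -3\right) 2 + 2\right)^{2} = \left(\left(6 + 3\right) 2 + 2\right)^{2} = \left(9 \cdot 2 + 2\right)^{2} = \left(18 + 2\right)^{2} = 20^{2} = 400$)
$x n{\left(o \right)} 2 \left(-4\right) = 400 \left(9 + 3 \left(-1\right)\right) 2 \left(-4\right) = 400 \left(9 - 3\right) \left(-8\right) = 400 \cdot 6 \left(-8\right) = 2400 \left(-8\right) = -19200$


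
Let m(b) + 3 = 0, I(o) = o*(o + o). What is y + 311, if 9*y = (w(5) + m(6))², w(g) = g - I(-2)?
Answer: 315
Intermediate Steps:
I(o) = 2*o² (I(o) = o*(2*o) = 2*o²)
m(b) = -3 (m(b) = -3 + 0 = -3)
w(g) = -8 + g (w(g) = g - 2*(-2)² = g - 2*4 = g - 1*8 = g - 8 = -8 + g)
y = 4 (y = ((-8 + 5) - 3)²/9 = (-3 - 3)²/9 = (⅑)*(-6)² = (⅑)*36 = 4)
y + 311 = 4 + 311 = 315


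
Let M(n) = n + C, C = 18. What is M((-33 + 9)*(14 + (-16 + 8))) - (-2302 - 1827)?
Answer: 4003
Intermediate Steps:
M(n) = 18 + n (M(n) = n + 18 = 18 + n)
M((-33 + 9)*(14 + (-16 + 8))) - (-2302 - 1827) = (18 + (-33 + 9)*(14 + (-16 + 8))) - (-2302 - 1827) = (18 - 24*(14 - 8)) - 1*(-4129) = (18 - 24*6) + 4129 = (18 - 144) + 4129 = -126 + 4129 = 4003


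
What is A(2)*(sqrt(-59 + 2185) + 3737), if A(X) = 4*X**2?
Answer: 59792 + 16*sqrt(2126) ≈ 60530.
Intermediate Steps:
A(2)*(sqrt(-59 + 2185) + 3737) = (4*2**2)*(sqrt(-59 + 2185) + 3737) = (4*4)*(sqrt(2126) + 3737) = 16*(3737 + sqrt(2126)) = 59792 + 16*sqrt(2126)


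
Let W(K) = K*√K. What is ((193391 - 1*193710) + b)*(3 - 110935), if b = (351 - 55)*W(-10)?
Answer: 35387308 + 328358720*I*√10 ≈ 3.5387e+7 + 1.0384e+9*I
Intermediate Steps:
W(K) = K^(3/2)
b = -2960*I*√10 (b = (351 - 55)*(-10)^(3/2) = 296*(-10*I*√10) = -2960*I*√10 ≈ -9360.3*I)
((193391 - 1*193710) + b)*(3 - 110935) = ((193391 - 1*193710) - 2960*I*√10)*(3 - 110935) = ((193391 - 193710) - 2960*I*√10)*(-110932) = (-319 - 2960*I*√10)*(-110932) = 35387308 + 328358720*I*√10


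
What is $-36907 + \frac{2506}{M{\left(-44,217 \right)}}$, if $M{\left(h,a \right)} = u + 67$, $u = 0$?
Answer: $- \frac{2470263}{67} \approx -36870.0$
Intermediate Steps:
$M{\left(h,a \right)} = 67$ ($M{\left(h,a \right)} = 0 + 67 = 67$)
$-36907 + \frac{2506}{M{\left(-44,217 \right)}} = -36907 + \frac{2506}{67} = - \frac{2470263}{67}$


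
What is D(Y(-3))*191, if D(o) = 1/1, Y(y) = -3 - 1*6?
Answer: 191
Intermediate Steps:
Y(y) = -9 (Y(y) = -3 - 6 = -9)
D(o) = 1
D(Y(-3))*191 = 1*191 = 191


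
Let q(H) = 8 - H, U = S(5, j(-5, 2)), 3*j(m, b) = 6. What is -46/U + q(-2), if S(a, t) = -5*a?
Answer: 296/25 ≈ 11.840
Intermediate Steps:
j(m, b) = 2 (j(m, b) = (⅓)*6 = 2)
U = -25 (U = -5*5 = -25)
-46/U + q(-2) = -46/(-25) + (8 - 1*(-2)) = -46*(-1/25) + (8 + 2) = 46/25 + 10 = 296/25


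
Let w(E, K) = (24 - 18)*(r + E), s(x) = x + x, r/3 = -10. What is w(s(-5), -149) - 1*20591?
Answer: -20831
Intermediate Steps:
r = -30 (r = 3*(-10) = -30)
s(x) = 2*x
w(E, K) = -180 + 6*E (w(E, K) = (24 - 18)*(-30 + E) = 6*(-30 + E) = -180 + 6*E)
w(s(-5), -149) - 1*20591 = (-180 + 6*(2*(-5))) - 1*20591 = (-180 + 6*(-10)) - 20591 = (-180 - 60) - 20591 = -240 - 20591 = -20831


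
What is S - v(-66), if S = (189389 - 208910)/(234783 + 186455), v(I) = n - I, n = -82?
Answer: 6720287/421238 ≈ 15.954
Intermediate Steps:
v(I) = -82 - I
S = -19521/421238 ≈ -0.046342
S - v(-66) = -19521/421238 - (-82 - 1*(-66)) = -19521/421238 - (-82 + 66) = -19521/421238 - 1*(-16) = -19521/421238 + 16 = 6720287/421238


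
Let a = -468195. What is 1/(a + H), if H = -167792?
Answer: -1/635987 ≈ -1.5724e-6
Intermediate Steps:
1/(a + H) = 1/(-468195 - 167792) = 1/(-635987) = -1/635987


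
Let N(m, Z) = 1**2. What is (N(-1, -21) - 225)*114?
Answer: -25536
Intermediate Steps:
N(m, Z) = 1
(N(-1, -21) - 225)*114 = (1 - 225)*114 = -224*114 = -25536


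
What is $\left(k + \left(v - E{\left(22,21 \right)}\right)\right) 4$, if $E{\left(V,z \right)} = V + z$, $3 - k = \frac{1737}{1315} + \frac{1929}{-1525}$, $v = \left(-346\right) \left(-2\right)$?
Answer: $\frac{1045913768}{401075} \approx 2607.8$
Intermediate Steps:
$v = 692$
$k = \frac{1180767}{401075}$ ($k = 3 - \left(\frac{1737}{1315} + \frac{1929}{-1525}\right) = 3 - \left(1737 \cdot \frac{1}{1315} + 1929 \left(- \frac{1}{1525}\right)\right) = 3 - \left(\frac{1737}{1315} - \frac{1929}{1525}\right) = 3 - \frac{22458}{401075} = \frac{1180767}{401075} \approx 2.944$)
$\left(k + \left(v - E{\left(22,21 \right)}\right)\right) 4 = \left(\frac{1180767}{401075} + \left(692 - \left(22 + 21\right)\right)\right) 4 = \left(\frac{1180767}{401075} + \left(692 - 43\right)\right) 4 = \left(\frac{1180767}{401075} + 649\right) 4 = \frac{261478442}{401075} \cdot 4 = \frac{1045913768}{401075}$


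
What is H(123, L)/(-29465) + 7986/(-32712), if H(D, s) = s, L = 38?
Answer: -39425091/160643180 ≈ -0.24542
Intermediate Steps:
H(123, L)/(-29465) + 7986/(-32712) = 38/(-29465) + 7986/(-32712) = 38*(-1/29465) + 7986*(-1/32712) = -38/29465 - 1331/5452 = -39425091/160643180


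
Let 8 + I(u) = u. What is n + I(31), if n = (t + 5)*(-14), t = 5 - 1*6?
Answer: -33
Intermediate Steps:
t = -1 (t = 5 - 6 = -1)
n = -56 (n = (-1 + 5)*(-14) = 4*(-14) = -56)
I(u) = -8 + u
n + I(31) = -56 + (-8 + 31) = -56 + 23 = -33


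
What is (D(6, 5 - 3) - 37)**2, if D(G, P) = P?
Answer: 1225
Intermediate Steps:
(D(6, 5 - 3) - 37)**2 = ((5 - 3) - 37)**2 = (2 - 37)**2 = (-35)**2 = 1225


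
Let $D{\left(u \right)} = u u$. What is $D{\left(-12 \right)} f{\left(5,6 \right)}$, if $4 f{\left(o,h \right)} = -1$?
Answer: $-36$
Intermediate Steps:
$D{\left(u \right)} = u^{2}$
$f{\left(o,h \right)} = - \frac{1}{4}$ ($f{\left(o,h \right)} = \frac{1}{4} \left(-1\right) = - \frac{1}{4}$)
$D{\left(-12 \right)} f{\left(5,6 \right)} = \left(-12\right)^{2} \left(- \frac{1}{4}\right) = 144 \left(- \frac{1}{4}\right) = -36$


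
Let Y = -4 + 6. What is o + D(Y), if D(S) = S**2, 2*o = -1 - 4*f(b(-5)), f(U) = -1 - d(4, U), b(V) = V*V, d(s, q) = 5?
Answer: 31/2 ≈ 15.500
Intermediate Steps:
b(V) = V**2
f(U) = -6 (f(U) = -1 - 1*5 = -1 - 5 = -6)
o = 23/2 (o = (-1 - 4*(-6))/2 = (-1 + 24)/2 = (1/2)*23 = 23/2 ≈ 11.500)
Y = 2
o + D(Y) = 23/2 + 2**2 = 23/2 + 4 = 31/2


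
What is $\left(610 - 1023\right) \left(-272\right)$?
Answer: $112336$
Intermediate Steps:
$\left(610 - 1023\right) \left(-272\right) = \left(-413\right) \left(-272\right) = 112336$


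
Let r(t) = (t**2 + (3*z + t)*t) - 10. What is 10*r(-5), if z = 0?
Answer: 400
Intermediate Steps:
r(t) = -10 + 2*t**2 (r(t) = (t**2 + (3*0 + t)*t) - 10 = (t**2 + (0 + t)*t) - 10 = (t**2 + t*t) - 10 = (t**2 + t**2) - 10 = 2*t**2 - 10 = -10 + 2*t**2)
10*r(-5) = 10*(-10 + 2*(-5)**2) = 10*(-10 + 2*25) = 10*(-10 + 50) = 10*40 = 400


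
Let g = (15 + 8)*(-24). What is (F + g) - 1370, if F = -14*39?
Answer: -2468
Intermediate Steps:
g = -552 (g = 23*(-24) = -552)
F = -546
(F + g) - 1370 = (-546 - 552) - 1370 = -1098 - 1370 = -2468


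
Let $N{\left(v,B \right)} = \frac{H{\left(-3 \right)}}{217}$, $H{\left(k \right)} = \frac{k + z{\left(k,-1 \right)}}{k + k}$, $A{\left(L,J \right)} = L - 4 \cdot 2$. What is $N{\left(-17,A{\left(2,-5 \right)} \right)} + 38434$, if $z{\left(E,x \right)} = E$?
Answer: $\frac{8340179}{217} \approx 38434.0$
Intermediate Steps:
$A{\left(L,J \right)} = -8 + L$ ($A{\left(L,J \right)} = L - 8 = -8 + L$)
$H{\left(k \right)} = 1$ ($H{\left(k \right)} = \frac{k + k}{k + k} = \frac{2 k}{2 k} = 2 k \frac{1}{2 k} = 1$)
$N{\left(v,B \right)} = \frac{1}{217}$ ($N{\left(v,B \right)} = 1 \cdot \frac{1}{217} = \frac{1}{217}$)
$N{\left(-17,A{\left(2,-5 \right)} \right)} + 38434 = \frac{1}{217} + 38434 = \frac{8340179}{217}$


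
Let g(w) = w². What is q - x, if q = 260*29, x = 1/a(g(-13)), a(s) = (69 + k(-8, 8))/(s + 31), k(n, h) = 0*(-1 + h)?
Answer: 520060/69 ≈ 7537.1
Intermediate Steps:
k(n, h) = 0
a(s) = 69/(31 + s) (a(s) = (69 + 0)/(s + 31) = 69/(31 + s))
x = 200/69 (x = 1/(69/(31 + (-13)²)) = 1/(69/(31 + 169)) = 1/(69/200) = 200/69 ≈ 2.8986)
q = 7540
q - x = 7540 - 1*200/69 = 7540 - 200/69 = 520060/69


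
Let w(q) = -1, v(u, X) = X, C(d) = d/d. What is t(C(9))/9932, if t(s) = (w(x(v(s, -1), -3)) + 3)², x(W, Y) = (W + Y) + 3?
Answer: 1/2483 ≈ 0.00040274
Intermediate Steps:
C(d) = 1
x(W, Y) = 3 + W + Y
t(s) = 4 (t(s) = (-1 + 3)² = 2² = 4)
t(C(9))/9932 = 4/9932 = 4*(1/9932) = 1/2483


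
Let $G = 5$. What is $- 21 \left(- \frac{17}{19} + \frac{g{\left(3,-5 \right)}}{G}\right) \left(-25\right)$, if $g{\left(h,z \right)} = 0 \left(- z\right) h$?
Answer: $- \frac{8925}{19} \approx -469.74$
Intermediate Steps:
$g{\left(h,z \right)} = 0$ ($g{\left(h,z \right)} = 0 h = 0$)
$- 21 \left(- \frac{17}{19} + \frac{g{\left(3,-5 \right)}}{G}\right) \left(-25\right) = - 21 \left(- \frac{17}{19} + \frac{0}{5}\right) \left(-25\right) = - 21 \left(\left(-17\right) \frac{1}{19} + 0 \cdot \frac{1}{5}\right) \left(-25\right) = - 21 \left(- \frac{17}{19} + 0\right) \left(-25\right) = \left(-21\right) \left(- \frac{17}{19}\right) \left(-25\right) = \frac{357}{19} \left(-25\right) = - \frac{8925}{19}$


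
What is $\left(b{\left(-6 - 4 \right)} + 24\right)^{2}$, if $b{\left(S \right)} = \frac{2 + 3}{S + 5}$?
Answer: $529$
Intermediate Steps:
$b{\left(S \right)} = \frac{5}{5 + S}$
$\left(b{\left(-6 - 4 \right)} + 24\right)^{2} = \left(\frac{5}{5 - 10} + 24\right)^{2} = \left(\frac{5}{-5} + 24\right)^{2} = \left(5 \left(- \frac{1}{5}\right) + 24\right)^{2} = \left(-1 + 24\right)^{2} = 23^{2} = 529$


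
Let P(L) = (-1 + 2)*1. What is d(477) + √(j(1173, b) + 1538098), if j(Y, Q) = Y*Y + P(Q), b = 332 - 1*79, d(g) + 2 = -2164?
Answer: -2166 + 2*√728507 ≈ -458.95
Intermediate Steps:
d(g) = -2166 (d(g) = -2 - 2164 = -2166)
P(L) = 1 (P(L) = 1*1 = 1)
b = 253 (b = 332 - 79 = 253)
j(Y, Q) = 1 + Y² (j(Y, Q) = Y*Y + 1 = Y² + 1 = 1 + Y²)
d(477) + √(j(1173, b) + 1538098) = -2166 + √((1 + 1173²) + 1538098) = -2166 + √((1 + 1375929) + 1538098) = -2166 + √(1375930 + 1538098) = -2166 + √2914028 = -2166 + 2*√728507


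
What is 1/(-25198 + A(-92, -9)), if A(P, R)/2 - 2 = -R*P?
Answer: -1/26850 ≈ -3.7244e-5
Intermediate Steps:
A(P, R) = 4 - 2*P*R (A(P, R) = 4 + 2*(-R*P) = 4 + 2*(-P*R) = 4 - 2*P*R)
1/(-25198 + A(-92, -9)) = 1/(-25198 + (4 - 2*(-92)*(-9))) = 1/(-25198 + (4 - 1656)) = 1/(-25198 - 1652) = 1/(-26850) = -1/26850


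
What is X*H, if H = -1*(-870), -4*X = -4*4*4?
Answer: 13920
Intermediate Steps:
X = 16 (X = -(-4*4)*4/4 = -(-4)*4 = -¼*(-64) = 16)
H = 870
X*H = 16*870 = 13920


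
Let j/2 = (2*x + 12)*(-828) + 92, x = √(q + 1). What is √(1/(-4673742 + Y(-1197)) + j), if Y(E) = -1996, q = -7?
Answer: √(-430429408834026810 - 72408685597460928*I*√6)/4675738 ≈ 28.337 - 143.15*I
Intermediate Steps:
x = I*√6 (x = √(-7 + 1) = √(-6) = I*√6 ≈ 2.4495*I)
j = -19688 - 3312*I*√6 (j = 2*((2*(I*√6) + 12)*(-828) + 92) = 2*((2*I*√6 + 12)*(-828) + 92) = 2*((12 + 2*I*√6)*(-828) + 92) = 2*((-9936 - 1656*I*√6) + 92) = 2*(-9844 - 1656*I*√6) = -19688 - 3312*I*√6 ≈ -19688.0 - 8112.7*I)
√(1/(-4673742 + Y(-1197)) + j) = √(1/(-4673742 - 1996) + (-19688 - 3312*I*√6)) = √(1/(-4675738) + (-19688 - 3312*I*√6)) = √(-1/4675738 + (-19688 - 3312*I*√6)) = √(-92055929745/4675738 - 3312*I*√6)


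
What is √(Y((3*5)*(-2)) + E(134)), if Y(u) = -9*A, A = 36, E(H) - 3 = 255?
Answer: I*√66 ≈ 8.124*I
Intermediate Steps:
E(H) = 258 (E(H) = 3 + 255 = 258)
Y(u) = -324 (Y(u) = -9*36 = -324)
√(Y((3*5)*(-2)) + E(134)) = √(-324 + 258) = √(-66) = I*√66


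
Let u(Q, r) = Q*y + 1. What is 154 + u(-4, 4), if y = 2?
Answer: 147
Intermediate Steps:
u(Q, r) = 1 + 2*Q (u(Q, r) = Q*2 + 1 = 2*Q + 1 = 1 + 2*Q)
154 + u(-4, 4) = 154 + (1 + 2*(-4)) = 154 + (1 - 8) = 154 - 7 = 147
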